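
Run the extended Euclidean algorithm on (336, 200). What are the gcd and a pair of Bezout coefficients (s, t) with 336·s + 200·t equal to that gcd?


Euclidean algorithm on (336, 200) — divide until remainder is 0:
  336 = 1 · 200 + 136
  200 = 1 · 136 + 64
  136 = 2 · 64 + 8
  64 = 8 · 8 + 0
gcd(336, 200) = 8.
Track Bezout coefficients alongside the remainders: start with r₀ = 336 = a·1 + b·0 (s = 1, t = 0) and r₁ = 200 = a·0 + b·1 (s = 0, t = 1); each new remainder r_{k+1} = r_{k-1} − q_k·r_k inherits s_{k+1} = s_{k-1} − q_k·s_k, t_{k+1} = t_{k-1} − q_k·t_k, so r_k = a·s_k + b·t_k at every step:
  q = 1: r = 136, s = 1 − 1·0 = 1, t = 0 − 1·1 = -1  (check: 336·1 + 200·(-1) = 136)
  q = 1: r = 64, s = 0 − 1·1 = -1, t = 1 − 1·(-1) = 2  (check: 336·(-1) + 200·2 = 64)
  q = 2: r = 8, s = 1 − 2·(-1) = 3, t = -1 − 2·2 = -5  (check: 336·3 + 200·(-5) = 8)
The row with r = 8 (the gcd) gives the Bezout coefficients s = 3, t = -5.
Result: 336 · (3) + 200 · (-5) = 8.

gcd(336, 200) = 8; s = 3, t = -5 (check: 336·3 + 200·(-5) = 8).


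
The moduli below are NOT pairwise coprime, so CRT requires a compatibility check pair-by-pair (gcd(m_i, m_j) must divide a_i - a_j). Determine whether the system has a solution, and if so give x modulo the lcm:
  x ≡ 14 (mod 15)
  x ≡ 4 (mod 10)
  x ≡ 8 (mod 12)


Moduli 15, 10, 12 are not pairwise coprime, so CRT works modulo lcm(m_i) when all pairwise compatibility conditions hold.
Pairwise compatibility: gcd(m_i, m_j) must divide a_i - a_j for every pair.
Merge one congruence at a time:
  Start: x ≡ 14 (mod 15).
  Combine with x ≡ 4 (mod 10): gcd(15, 10) = 5; 4 - 14 = -10, which IS divisible by 5, so compatible.
    Write x = 14 + 15·t and substitute into x ≡ 4 (mod 10): 15·t ≡ 4 − 14 = -10 (mod 10).
    Divide the congruence (and modulus) by g = 5: 3·t ≡ -2 (mod 2).
    Reduce coefficients mod 2: 1·t ≡ 0 (mod 2).
    So t ≡ 0 (mod 2).
    Then x = 14 + 15·0 = 14, valid modulo lcm(15, 10) = 30: x ≡ 14 (mod 30).
  Combine with x ≡ 8 (mod 12): gcd(30, 12) = 6; 8 - 14 = -6, which IS divisible by 6, so compatible.
    Write x = 14 + 30·t and substitute into x ≡ 8 (mod 12): 30·t ≡ 8 − 14 = -6 (mod 12).
    Divide the congruence (and modulus) by g = 6: 5·t ≡ -1 (mod 2).
    Reduce coefficients mod 2: 1·t ≡ 1 (mod 2).
    So t ≡ 1 (mod 2).
    Then x = 14 + 30·1 = 44, valid modulo lcm(30, 12) = 60: x ≡ 44 (mod 60).
Verify: 44 mod 15 = 14, 44 mod 10 = 4, 44 mod 12 = 8.

x ≡ 44 (mod 60).


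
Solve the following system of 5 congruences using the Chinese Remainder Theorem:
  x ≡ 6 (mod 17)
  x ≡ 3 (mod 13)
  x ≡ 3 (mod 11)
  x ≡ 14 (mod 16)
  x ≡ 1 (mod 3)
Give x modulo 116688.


Product of moduli M = 17 · 13 · 11 · 16 · 3 = 116688.
Merge one congruence at a time:
  Start: x ≡ 6 (mod 17).
  Combine with x ≡ 3 (mod 13); new modulus lcm = 221.
    Write x = 6 + 17·t and substitute into x ≡ 3 (mod 13): 17·t ≡ 3 − 6 = -3 (mod 13).
    Reduce coefficients mod 13: 4·t ≡ 10 (mod 13).
    The inverse of 4 mod 13 is 10 (since 4·10 = 40 = 3·13 + 1), so t ≡ 10·10 = 100 ≡ 9 (mod 13).
    Then x = 6 + 17·9 = 159, valid modulo lcm(17, 13) = 221: x ≡ 159 (mod 221).
  Combine with x ≡ 3 (mod 11); new modulus lcm = 2431.
    Write x = 159 + 221·t and substitute into x ≡ 3 (mod 11): 221·t ≡ 3 − 159 = -156 (mod 11).
    Reduce coefficients mod 11: 1·t ≡ 9 (mod 11).
    So t ≡ 9 (mod 11).
    Then x = 159 + 221·9 = 2148, valid modulo lcm(221, 11) = 2431: x ≡ 2148 (mod 2431).
  Combine with x ≡ 14 (mod 16); new modulus lcm = 38896.
    Write x = 2148 + 2431·t and substitute into x ≡ 14 (mod 16): 2431·t ≡ 14 − 2148 = -2134 (mod 16).
    Reduce coefficients mod 16: 15·t ≡ 10 (mod 16).
    The inverse of 15 mod 16 is 15 (since 15·15 = 225 = 14·16 + 1), so t ≡ 15·10 = 150 ≡ 6 (mod 16).
    Then x = 2148 + 2431·6 = 16734, valid modulo lcm(2431, 16) = 38896: x ≡ 16734 (mod 38896).
  Combine with x ≡ 1 (mod 3); new modulus lcm = 116688.
    Write x = 16734 + 38896·t and substitute into x ≡ 1 (mod 3): 38896·t ≡ 1 − 16734 = -16733 (mod 3).
    Reduce coefficients mod 3: 1·t ≡ 1 (mod 3).
    So t ≡ 1 (mod 3).
    Then x = 16734 + 38896·1 = 55630, valid modulo lcm(38896, 3) = 116688: x ≡ 55630 (mod 116688).
Verify against each original: 55630 mod 17 = 6, 55630 mod 13 = 3, 55630 mod 11 = 3, 55630 mod 16 = 14, 55630 mod 3 = 1.

x ≡ 55630 (mod 116688).


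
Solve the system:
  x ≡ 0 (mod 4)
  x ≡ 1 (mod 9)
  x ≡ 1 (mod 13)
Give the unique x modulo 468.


Moduli 4, 9, 13 are pairwise coprime; by CRT there is a unique solution modulo M = 4 · 9 · 13 = 468.
Solve pairwise, accumulating the modulus:
  Start with x ≡ 0 (mod 4).
  Combine with x ≡ 1 (mod 9): since gcd(4, 9) = 1, we get a unique residue mod 36.
    Write x = 0 + 4·t and substitute into x ≡ 1 (mod 9): 4·t ≡ 1 − 0 = 1 (mod 9).
    The inverse of 4 mod 9 is 7 (since 4·7 = 28 = 3·9 + 1), so t ≡ 7·1 = 7 ≡ 7 (mod 9).
    Then x = 0 + 4·7 = 28, valid modulo lcm(4, 9) = 36: x ≡ 28 (mod 36).
  Combine with x ≡ 1 (mod 13): since gcd(36, 13) = 1, we get a unique residue mod 468.
    Write x = 28 + 36·t and substitute into x ≡ 1 (mod 13): 36·t ≡ 1 − 28 = -27 (mod 13).
    Reduce coefficients mod 13: 10·t ≡ 12 (mod 13).
    The inverse of 10 mod 13 is 4 (since 10·4 = 40 = 3·13 + 1), so t ≡ 4·12 = 48 ≡ 9 (mod 13).
    Then x = 28 + 36·9 = 352, valid modulo lcm(36, 13) = 468: x ≡ 352 (mod 468).
Verify: 352 mod 4 = 0 ✓, 352 mod 9 = 1 ✓, 352 mod 13 = 1 ✓.

x ≡ 352 (mod 468).


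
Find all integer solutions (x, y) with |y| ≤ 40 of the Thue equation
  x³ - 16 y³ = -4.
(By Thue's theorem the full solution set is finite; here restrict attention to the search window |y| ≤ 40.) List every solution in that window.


The equation is x³ - 16y³ = -4. For fixed y, x³ = 16·y³ − 4, so a solution requires the RHS to be a perfect cube.
Strategy: iterate y from -40 to 40, compute RHS = 16·y³ − 4, and check whether it is a (positive or negative) perfect cube.
Check small values of y:
  y = 0: RHS = -4 is not a perfect cube.
  y = 1: RHS = 12 is not a perfect cube.
  y = -1: RHS = -20 is not a perfect cube.
  y = 2: RHS = 124 is not a perfect cube.
  y = -2: RHS = -132 is not a perfect cube.
  y = 3: RHS = 428 is not a perfect cube.
  y = -3: RHS = -436 is not a perfect cube.
Continuing the search up to |y| = 40 finds no solutions either.
No (x, y) in the scanned range satisfies the equation.

No integer solutions with |y| ≤ 40.


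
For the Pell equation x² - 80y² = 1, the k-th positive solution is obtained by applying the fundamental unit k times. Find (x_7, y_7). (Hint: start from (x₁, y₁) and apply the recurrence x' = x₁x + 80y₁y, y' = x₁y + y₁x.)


Step 1: Find the fundamental solution (x₁, y₁) of x² - 80y² = 1.
  Expand √80 as a continued fraction. a₀ = ⌊√80⌋ = 8; iterate m_{k+1} = d_k·a_k − m_k, d_{k+1} = (80 − m_{k+1}²)/d_k, a_{k+1} = ⌊(a₀ + m_{k+1})/d_{k+1}⌋ (starting m₀ = 0, d₀ = 1), with convergents p_k = a_k·p_{k-1} + p_{k-2}, q_k = a_k·q_{k-1} + q_{k-2} (p₋₁ = 1, q₋₁ = 0):
  k = 0: a₀ = 8; p₀/q₀ = 8/1; p₀² − 80·q₀² = 64 − 80 = -16.
  k = 1: m = 8, d = 16, a = ⌊(8 + 8)/16⌋ = 1; p/q = (1·8 + 1)/(1·1 + 0) = 9/1; p² − 80·q² = 81 − 80 = 1.
  The first convergent with p² − 80·q² = 1 gives the fundamental solution (x₁, y₁) = (9, 1).
Step 2: Apply the recurrence (x_{n+1}, y_{n+1}) = (x₁x_n + 80y₁y_n, x₁y_n + y₁x_n) repeatedly.
  From (x_1, y_1) = (9, 1): x_2 = 9·9 + 80·1·1 = 161; y_2 = 9·1 + 1·9 = 18.
  From (x_2, y_2) = (161, 18): x_3 = 9·161 + 80·1·18 = 2889; y_3 = 9·18 + 1·161 = 323.
  From (x_3, y_3) = (2889, 323): x_4 = 9·2889 + 80·1·323 = 51841; y_4 = 9·323 + 1·2889 = 5796.
  From (x_4, y_4) = (51841, 5796): x_5 = 9·51841 + 80·1·5796 = 930249; y_5 = 9·5796 + 1·51841 = 104005.
  From (x_5, y_5) = (930249, 104005): x_6 = 9·930249 + 80·1·104005 = 16692641; y_6 = 9·104005 + 1·930249 = 1866294.
  From (x_6, y_6) = (16692641, 1866294): x_7 = 9·16692641 + 80·1·1866294 = 299537289; y_7 = 9·1866294 + 1·16692641 = 33489287.
Step 3: Verify x_7² - 80·y_7² = 89722587501469521 - 89722587501469520 = 1 (should be 1). ✓

(x_1, y_1) = (9, 1); (x_7, y_7) = (299537289, 33489287).


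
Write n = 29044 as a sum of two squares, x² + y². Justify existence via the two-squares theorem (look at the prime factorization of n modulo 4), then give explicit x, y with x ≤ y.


Step 1: Factor n = 29044 = 2^2 · 53 · 137.
Step 2: Check the mod-4 condition on each prime factor: 2 = 2 (special); 53 ≡ 1 (mod 4), exponent 1; 137 ≡ 1 (mod 4), exponent 1.
All primes ≡ 3 (mod 4) appear to even exponent (or don't appear), so by the two-squares theorem n IS expressible as a sum of two squares.
Step 3: Build a representation. Group n = k² · m with k = 2 and m = 53 · 137 = 7261 (a product of primes ≡ 1 (mod 4)); a representation of m scales to one of n via (k·x)² + (k·y)² = k²(x² + y²). Each prime p ≡ 1 (mod 4) is itself a sum of two squares; find a² by testing p − a² for a perfect square:
  53: 53 − 1² = 52, 53 − 2² = 49 = 7² ⇒ 53 = 2² + 7².
  137: 137 − 1² = 136, 137 − 2² = 133, 137 − 3² = 128, 137 − 4² = 121 = 11² ⇒ 137 = 4² + 11².
  Combine using the Brahmagupta–Fibonacci identity (a² + b²)(c² + d²) = (ac − bd)² + (ad + bc)² = (ac + bd)² + (ad − bc)²:
  53 · 137 = 7261: from (2² + 7²)(4² + 11²), take (2·4 − 7·11, 2·11 + 7·4) = (8 − 77, 22 + 28) = (-69, 50); dropping signs (only squares matter) gives (69, 50); check 69² + 50² = 4761 + 2500 = 7261 ✓.
  Scale by k = 2: (2·69, 2·50) = (138, 100).
Step 4: Order so x ≤ y and verify: 100² + 138² = 10000 + 19044 = 29044 = n. ✓

n = 29044 = 100² + 138² (one valid representation with x ≤ y).


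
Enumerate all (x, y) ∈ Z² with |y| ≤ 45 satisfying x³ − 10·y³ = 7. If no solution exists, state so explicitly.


The equation is x³ - 10y³ = 7. For fixed y, x³ = 10·y³ + 7, so a solution requires the RHS to be a perfect cube.
Strategy: iterate y from -45 to 45, compute RHS = 10·y³ + 7, and check whether it is a (positive or negative) perfect cube.
Check small values of y:
  y = 0: RHS = 7 is not a perfect cube.
  y = 1: RHS = 17 is not a perfect cube.
  y = -1: RHS = -3 is not a perfect cube.
  y = 2: RHS = 87 is not a perfect cube.
  y = -2: RHS = -73 is not a perfect cube.
  y = 3: RHS = 277 is not a perfect cube.
  y = -3: RHS = -263 is not a perfect cube.
Continuing the search up to |y| = 45 finds no solutions either.
No (x, y) in the scanned range satisfies the equation.

No integer solutions with |y| ≤ 45.


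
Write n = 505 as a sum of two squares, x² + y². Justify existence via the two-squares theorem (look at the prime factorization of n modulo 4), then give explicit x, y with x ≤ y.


Step 1: Factor n = 505 = 5 · 101.
Step 2: Check the mod-4 condition on each prime factor: 5 ≡ 1 (mod 4), exponent 1; 101 ≡ 1 (mod 4), exponent 1.
All primes ≡ 3 (mod 4) appear to even exponent (or don't appear), so by the two-squares theorem n IS expressible as a sum of two squares.
Step 3: Build a representation. Here n = 5 · 101 is a product of primes ≡ 1 (mod 4). Each prime p ≡ 1 (mod 4) is itself a sum of two squares; find a² by testing p − a² for a perfect square:
  5: 5 − 1² = 4 = 2² ⇒ 5 = 1² + 2².
  101: 101 − 1² = 100 = 10² ⇒ 101 = 1² + 10².
  Combine using the Brahmagupta–Fibonacci identity (a² + b²)(c² + d²) = (ac − bd)² + (ad + bc)² = (ac + bd)² + (ad − bc)²:
  5 · 101 = 505: from (1² + 2²)(1² + 10²), take (1·1 − 2·10, 1·10 + 2·1) = (1 − 20, 10 + 2) = (-19, 12); dropping signs (only squares matter) gives (19, 12); check 19² + 12² = 361 + 144 = 505 ✓.
Step 4: Order so x ≤ y and verify: 12² + 19² = 144 + 361 = 505 = n. ✓

n = 505 = 12² + 19² (one valid representation with x ≤ y).


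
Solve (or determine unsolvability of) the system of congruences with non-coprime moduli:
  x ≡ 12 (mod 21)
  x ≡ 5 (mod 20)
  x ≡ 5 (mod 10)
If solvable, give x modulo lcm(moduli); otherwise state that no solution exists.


Moduli 21, 20, 10 are not pairwise coprime, so CRT works modulo lcm(m_i) when all pairwise compatibility conditions hold.
Pairwise compatibility: gcd(m_i, m_j) must divide a_i - a_j for every pair.
Merge one congruence at a time:
  Start: x ≡ 12 (mod 21).
  Combine with x ≡ 5 (mod 20): gcd(21, 20) = 1; 5 - 12 = -7, which IS divisible by 1, so compatible.
    Write x = 12 + 21·t and substitute into x ≡ 5 (mod 20): 21·t ≡ 5 − 12 = -7 (mod 20).
    Reduce coefficients mod 20: 1·t ≡ 13 (mod 20).
    So t ≡ 13 (mod 20).
    Then x = 12 + 21·13 = 285, valid modulo lcm(21, 20) = 420: x ≡ 285 (mod 420).
  Combine with x ≡ 5 (mod 10): gcd(420, 10) = 10; 5 - 285 = -280, which IS divisible by 10, so compatible.
    Write x = 285 + 420·t and substitute into x ≡ 5 (mod 10): 420·t ≡ 5 − 285 = -280 (mod 10).
    Divide the congruence (and modulus) by g = 10: 42·t ≡ -28 (mod 1).
    Modulo 1 every t works; take t = 0.
    Then x = 285 + 420·0 = 285, valid modulo lcm(420, 10) = 420: x ≡ 285 (mod 420).
Verify: 285 mod 21 = 12, 285 mod 20 = 5, 285 mod 10 = 5.

x ≡ 285 (mod 420).


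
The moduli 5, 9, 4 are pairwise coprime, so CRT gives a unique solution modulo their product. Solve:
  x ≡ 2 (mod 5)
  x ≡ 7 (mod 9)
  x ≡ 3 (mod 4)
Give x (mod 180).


Moduli 5, 9, 4 are pairwise coprime; by CRT there is a unique solution modulo M = 5 · 9 · 4 = 180.
Solve pairwise, accumulating the modulus:
  Start with x ≡ 2 (mod 5).
  Combine with x ≡ 7 (mod 9): since gcd(5, 9) = 1, we get a unique residue mod 45.
    Write x = 2 + 5·t and substitute into x ≡ 7 (mod 9): 5·t ≡ 7 − 2 = 5 (mod 9).
    The inverse of 5 mod 9 is 2 (since 5·2 = 10 = 1·9 + 1), so t ≡ 2·5 = 10 ≡ 1 (mod 9).
    Then x = 2 + 5·1 = 7, valid modulo lcm(5, 9) = 45: x ≡ 7 (mod 45).
  Combine with x ≡ 3 (mod 4): since gcd(45, 4) = 1, we get a unique residue mod 180.
    Write x = 7 + 45·t and substitute into x ≡ 3 (mod 4): 45·t ≡ 3 − 7 = -4 (mod 4).
    Reduce coefficients mod 4: 1·t ≡ 0 (mod 4).
    So t ≡ 0 (mod 4).
    Then x = 7 + 45·0 = 7, valid modulo lcm(45, 4) = 180: x ≡ 7 (mod 180).
Verify: 7 mod 5 = 2 ✓, 7 mod 9 = 7 ✓, 7 mod 4 = 3 ✓.

x ≡ 7 (mod 180).


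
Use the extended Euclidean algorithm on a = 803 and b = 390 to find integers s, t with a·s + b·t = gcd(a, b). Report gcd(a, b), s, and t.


Euclidean algorithm on (803, 390) — divide until remainder is 0:
  803 = 2 · 390 + 23
  390 = 16 · 23 + 22
  23 = 1 · 22 + 1
  22 = 22 · 1 + 0
gcd(803, 390) = 1.
Track Bezout coefficients alongside the remainders: start with r₀ = 803 = a·1 + b·0 (s = 1, t = 0) and r₁ = 390 = a·0 + b·1 (s = 0, t = 1); each new remainder r_{k+1} = r_{k-1} − q_k·r_k inherits s_{k+1} = s_{k-1} − q_k·s_k, t_{k+1} = t_{k-1} − q_k·t_k, so r_k = a·s_k + b·t_k at every step:
  q = 2: r = 23, s = 1 − 2·0 = 1, t = 0 − 2·1 = -2  (check: 803·1 + 390·(-2) = 23)
  q = 16: r = 22, s = 0 − 16·1 = -16, t = 1 − 16·(-2) = 33  (check: 803·(-16) + 390·33 = 22)
  q = 1: r = 1, s = 1 − 1·(-16) = 17, t = -2 − 1·33 = -35  (check: 803·17 + 390·(-35) = 1)
The row with r = 1 (the gcd) gives the Bezout coefficients s = 17, t = -35.
Result: 803 · (17) + 390 · (-35) = 1.

gcd(803, 390) = 1; s = 17, t = -35 (check: 803·17 + 390·(-35) = 1).


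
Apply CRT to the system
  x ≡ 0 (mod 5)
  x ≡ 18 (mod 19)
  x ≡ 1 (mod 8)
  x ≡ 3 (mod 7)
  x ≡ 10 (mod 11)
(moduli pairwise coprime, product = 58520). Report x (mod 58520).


Product of moduli M = 5 · 19 · 8 · 7 · 11 = 58520.
Merge one congruence at a time:
  Start: x ≡ 0 (mod 5).
  Combine with x ≡ 18 (mod 19); new modulus lcm = 95.
    Write x = 0 + 5·t and substitute into x ≡ 18 (mod 19): 5·t ≡ 18 − 0 = 18 (mod 19).
    The inverse of 5 mod 19 is 4 (since 5·4 = 20 = 1·19 + 1), so t ≡ 4·18 = 72 ≡ 15 (mod 19).
    Then x = 0 + 5·15 = 75, valid modulo lcm(5, 19) = 95: x ≡ 75 (mod 95).
  Combine with x ≡ 1 (mod 8); new modulus lcm = 760.
    Write x = 75 + 95·t and substitute into x ≡ 1 (mod 8): 95·t ≡ 1 − 75 = -74 (mod 8).
    Reduce coefficients mod 8: 7·t ≡ 6 (mod 8).
    The inverse of 7 mod 8 is 7 (since 7·7 = 49 = 6·8 + 1), so t ≡ 7·6 = 42 ≡ 2 (mod 8).
    Then x = 75 + 95·2 = 265, valid modulo lcm(95, 8) = 760: x ≡ 265 (mod 760).
  Combine with x ≡ 3 (mod 7); new modulus lcm = 5320.
    Write x = 265 + 760·t and substitute into x ≡ 3 (mod 7): 760·t ≡ 3 − 265 = -262 (mod 7).
    Reduce coefficients mod 7: 4·t ≡ 4 (mod 7).
    The inverse of 4 mod 7 is 2 (since 4·2 = 8 = 1·7 + 1), so t ≡ 2·4 = 8 ≡ 1 (mod 7).
    Then x = 265 + 760·1 = 1025, valid modulo lcm(760, 7) = 5320: x ≡ 1025 (mod 5320).
  Combine with x ≡ 10 (mod 11); new modulus lcm = 58520.
    Write x = 1025 + 5320·t and substitute into x ≡ 10 (mod 11): 5320·t ≡ 10 − 1025 = -1015 (mod 11).
    Reduce coefficients mod 11: 7·t ≡ 8 (mod 11).
    The inverse of 7 mod 11 is 8 (since 7·8 = 56 = 5·11 + 1), so t ≡ 8·8 = 64 ≡ 9 (mod 11).
    Then x = 1025 + 5320·9 = 48905, valid modulo lcm(5320, 11) = 58520: x ≡ 48905 (mod 58520).
Verify against each original: 48905 mod 5 = 0, 48905 mod 19 = 18, 48905 mod 8 = 1, 48905 mod 7 = 3, 48905 mod 11 = 10.

x ≡ 48905 (mod 58520).


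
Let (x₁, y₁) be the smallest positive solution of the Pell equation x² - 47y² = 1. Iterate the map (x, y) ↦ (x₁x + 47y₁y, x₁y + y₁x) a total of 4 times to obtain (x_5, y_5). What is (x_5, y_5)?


Step 1: Find the fundamental solution (x₁, y₁) of x² - 47y² = 1.
  Expand √47 as a continued fraction. a₀ = ⌊√47⌋ = 6; iterate m_{k+1} = d_k·a_k − m_k, d_{k+1} = (47 − m_{k+1}²)/d_k, a_{k+1} = ⌊(a₀ + m_{k+1})/d_{k+1}⌋ (starting m₀ = 0, d₀ = 1), with convergents p_k = a_k·p_{k-1} + p_{k-2}, q_k = a_k·q_{k-1} + q_{k-2} (p₋₁ = 1, q₋₁ = 0):
  k = 0: a₀ = 6; p₀/q₀ = 6/1; p₀² − 47·q₀² = 36 − 47 = -11.
  k = 1: m = 6, d = 11, a = ⌊(6 + 6)/11⌋ = 1; p/q = (1·6 + 1)/(1·1 + 0) = 7/1; p² − 47·q² = 49 − 47 = 2.
  k = 2: m = 5, d = 2, a = ⌊(6 + 5)/2⌋ = 5; p/q = (5·7 + 6)/(5·1 + 1) = 41/6; p² − 47·q² = 1681 − 1692 = -11.
  k = 3: m = 5, d = 11, a = ⌊(6 + 5)/11⌋ = 1; p/q = (1·41 + 7)/(1·6 + 1) = 48/7; p² − 47·q² = 2304 − 2303 = 1.
  The first convergent with p² − 47·q² = 1 gives the fundamental solution (x₁, y₁) = (48, 7).
Step 2: Apply the recurrence (x_{n+1}, y_{n+1}) = (x₁x_n + 47y₁y_n, x₁y_n + y₁x_n) repeatedly.
  From (x_1, y_1) = (48, 7): x_2 = 48·48 + 47·7·7 = 4607; y_2 = 48·7 + 7·48 = 672.
  From (x_2, y_2) = (4607, 672): x_3 = 48·4607 + 47·7·672 = 442224; y_3 = 48·672 + 7·4607 = 64505.
  From (x_3, y_3) = (442224, 64505): x_4 = 48·442224 + 47·7·64505 = 42448897; y_4 = 48·64505 + 7·442224 = 6191808.
  From (x_4, y_4) = (42448897, 6191808): x_5 = 48·42448897 + 47·7·6191808 = 4074651888; y_5 = 48·6191808 + 7·42448897 = 594349063.
Step 3: Verify x_5² - 47·y_5² = 16602788008381964544 - 16602788008381964543 = 1 (should be 1). ✓

(x_1, y_1) = (48, 7); (x_5, y_5) = (4074651888, 594349063).


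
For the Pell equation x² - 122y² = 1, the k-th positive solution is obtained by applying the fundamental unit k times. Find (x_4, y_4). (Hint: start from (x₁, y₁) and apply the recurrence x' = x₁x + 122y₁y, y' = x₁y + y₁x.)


Step 1: Find the fundamental solution (x₁, y₁) of x² - 122y² = 1.
  Expand √122 as a continued fraction. a₀ = ⌊√122⌋ = 11; iterate m_{k+1} = d_k·a_k − m_k, d_{k+1} = (122 − m_{k+1}²)/d_k, a_{k+1} = ⌊(a₀ + m_{k+1})/d_{k+1}⌋ (starting m₀ = 0, d₀ = 1), with convergents p_k = a_k·p_{k-1} + p_{k-2}, q_k = a_k·q_{k-1} + q_{k-2} (p₋₁ = 1, q₋₁ = 0):
  k = 0: a₀ = 11; p₀/q₀ = 11/1; p₀² − 122·q₀² = 121 − 122 = -1.
  k = 1: m = 11, d = 1, a = ⌊(11 + 11)/1⌋ = 22; p/q = (22·11 + 1)/(22·1 + 0) = 243/22; p² − 122·q² = 59049 − 59048 = 1.
  The first convergent with p² − 122·q² = 1 gives the fundamental solution (x₁, y₁) = (243, 22).
Step 2: Apply the recurrence (x_{n+1}, y_{n+1}) = (x₁x_n + 122y₁y_n, x₁y_n + y₁x_n) repeatedly.
  From (x_1, y_1) = (243, 22): x_2 = 243·243 + 122·22·22 = 118097; y_2 = 243·22 + 22·243 = 10692.
  From (x_2, y_2) = (118097, 10692): x_3 = 243·118097 + 122·22·10692 = 57394899; y_3 = 243·10692 + 22·118097 = 5196290.
  From (x_3, y_3) = (57394899, 5196290): x_4 = 243·57394899 + 122·22·5196290 = 27893802817; y_4 = 243·5196290 + 22·57394899 = 2525386248.
Step 3: Verify x_4² - 122·y_4² = 778064235593677135489 - 778064235593677135488 = 1 (should be 1). ✓

(x_1, y_1) = (243, 22); (x_4, y_4) = (27893802817, 2525386248).


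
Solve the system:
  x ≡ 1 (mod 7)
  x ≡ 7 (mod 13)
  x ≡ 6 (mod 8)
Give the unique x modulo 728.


Moduli 7, 13, 8 are pairwise coprime; by CRT there is a unique solution modulo M = 7 · 13 · 8 = 728.
Solve pairwise, accumulating the modulus:
  Start with x ≡ 1 (mod 7).
  Combine with x ≡ 7 (mod 13): since gcd(7, 13) = 1, we get a unique residue mod 91.
    Write x = 1 + 7·t and substitute into x ≡ 7 (mod 13): 7·t ≡ 7 − 1 = 6 (mod 13).
    The inverse of 7 mod 13 is 2 (since 7·2 = 14 = 1·13 + 1), so t ≡ 2·6 = 12 ≡ 12 (mod 13).
    Then x = 1 + 7·12 = 85, valid modulo lcm(7, 13) = 91: x ≡ 85 (mod 91).
  Combine with x ≡ 6 (mod 8): since gcd(91, 8) = 1, we get a unique residue mod 728.
    Write x = 85 + 91·t and substitute into x ≡ 6 (mod 8): 91·t ≡ 6 − 85 = -79 (mod 8).
    Reduce coefficients mod 8: 3·t ≡ 1 (mod 8).
    The inverse of 3 mod 8 is 3 (since 3·3 = 9 = 1·8 + 1), so t ≡ 3·1 = 3 ≡ 3 (mod 8).
    Then x = 85 + 91·3 = 358, valid modulo lcm(91, 8) = 728: x ≡ 358 (mod 728).
Verify: 358 mod 7 = 1 ✓, 358 mod 13 = 7 ✓, 358 mod 8 = 6 ✓.

x ≡ 358 (mod 728).


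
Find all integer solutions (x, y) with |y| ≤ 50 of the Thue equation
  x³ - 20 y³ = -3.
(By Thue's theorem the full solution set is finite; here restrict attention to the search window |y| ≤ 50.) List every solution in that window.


The equation is x³ - 20y³ = -3. For fixed y, x³ = 20·y³ − 3, so a solution requires the RHS to be a perfect cube.
Strategy: iterate y from -50 to 50, compute RHS = 20·y³ − 3, and check whether it is a (positive or negative) perfect cube.
Check small values of y:
  y = 0: RHS = -3 is not a perfect cube.
  y = 1: RHS = 17 is not a perfect cube.
  y = -1: RHS = -23 is not a perfect cube.
  y = 2: RHS = 157 is not a perfect cube.
  y = -2: RHS = -163 is not a perfect cube.
  y = 3: RHS = 537 is not a perfect cube.
  y = -3: RHS = -543 is not a perfect cube.
Continuing the search up to |y| = 50 finds no solutions either.
No (x, y) in the scanned range satisfies the equation.

No integer solutions with |y| ≤ 50.


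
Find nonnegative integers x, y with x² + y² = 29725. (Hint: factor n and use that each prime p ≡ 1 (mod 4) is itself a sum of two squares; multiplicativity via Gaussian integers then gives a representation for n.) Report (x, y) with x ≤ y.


Step 1: Factor n = 29725 = 5^2 · 29 · 41.
Step 2: Check the mod-4 condition on each prime factor: 5 ≡ 1 (mod 4), exponent 2; 29 ≡ 1 (mod 4), exponent 1; 41 ≡ 1 (mod 4), exponent 1.
All primes ≡ 3 (mod 4) appear to even exponent (or don't appear), so by the two-squares theorem n IS expressible as a sum of two squares.
Step 3: Build a representation. Group n = k² · m with k = 5 and m = 29 · 41 = 1189 (a product of primes ≡ 1 (mod 4)); a representation of m scales to one of n via (k·x)² + (k·y)² = k²(x² + y²). Each prime p ≡ 1 (mod 4) is itself a sum of two squares; find a² by testing p − a² for a perfect square:
  29: 29 − 1² = 28, 29 − 2² = 25 = 5² ⇒ 29 = 2² + 5².
  41: 41 − 1² = 40, 41 − 2² = 37, 41 − 3² = 32, 41 − 4² = 25 = 5² ⇒ 41 = 4² + 5².
  Combine using the Brahmagupta–Fibonacci identity (a² + b²)(c² + d²) = (ac − bd)² + (ad + bc)² = (ac + bd)² + (ad − bc)²:
  29 · 41 = 1189: from (2² + 5²)(4² + 5²), take (2·4 − 5·5, 2·5 + 5·4) = (8 − 25, 10 + 20) = (-17, 30); dropping signs (only squares matter) gives (17, 30); check 17² + 30² = 289 + 900 = 1189 ✓.
  Scale by k = 5: (5·17, 5·30) = (85, 150).
Step 4: Order so x ≤ y and verify: 85² + 150² = 7225 + 22500 = 29725 = n. ✓

n = 29725 = 85² + 150² (one valid representation with x ≤ y).


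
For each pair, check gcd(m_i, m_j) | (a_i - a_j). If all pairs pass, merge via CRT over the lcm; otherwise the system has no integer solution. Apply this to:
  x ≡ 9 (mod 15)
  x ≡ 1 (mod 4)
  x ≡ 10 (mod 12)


Moduli 15, 4, 12 are not pairwise coprime, so CRT works modulo lcm(m_i) when all pairwise compatibility conditions hold.
Pairwise compatibility: gcd(m_i, m_j) must divide a_i - a_j for every pair.
Merge one congruence at a time:
  Start: x ≡ 9 (mod 15).
  Combine with x ≡ 1 (mod 4): gcd(15, 4) = 1; 1 - 9 = -8, which IS divisible by 1, so compatible.
    Write x = 9 + 15·t and substitute into x ≡ 1 (mod 4): 15·t ≡ 1 − 9 = -8 (mod 4).
    Reduce coefficients mod 4: 3·t ≡ 0 (mod 4).
    The inverse of 3 mod 4 is 3 (since 3·3 = 9 = 2·4 + 1), so t ≡ 3·0 = 0 ≡ 0 (mod 4).
    Then x = 9 + 15·0 = 9, valid modulo lcm(15, 4) = 60: x ≡ 9 (mod 60).
  Combine with x ≡ 10 (mod 12): gcd(60, 12) = 12, and 10 - 9 = 1 is NOT divisible by 12.
    ⇒ system is inconsistent (no integer solution).

No solution (the system is inconsistent).


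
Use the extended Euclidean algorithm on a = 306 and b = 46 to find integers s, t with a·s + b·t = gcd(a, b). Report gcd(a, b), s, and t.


Euclidean algorithm on (306, 46) — divide until remainder is 0:
  306 = 6 · 46 + 30
  46 = 1 · 30 + 16
  30 = 1 · 16 + 14
  16 = 1 · 14 + 2
  14 = 7 · 2 + 0
gcd(306, 46) = 2.
Track Bezout coefficients alongside the remainders: start with r₀ = 306 = a·1 + b·0 (s = 1, t = 0) and r₁ = 46 = a·0 + b·1 (s = 0, t = 1); each new remainder r_{k+1} = r_{k-1} − q_k·r_k inherits s_{k+1} = s_{k-1} − q_k·s_k, t_{k+1} = t_{k-1} − q_k·t_k, so r_k = a·s_k + b·t_k at every step:
  q = 6: r = 30, s = 1 − 6·0 = 1, t = 0 − 6·1 = -6  (check: 306·1 + 46·(-6) = 30)
  q = 1: r = 16, s = 0 − 1·1 = -1, t = 1 − 1·(-6) = 7  (check: 306·(-1) + 46·7 = 16)
  q = 1: r = 14, s = 1 − 1·(-1) = 2, t = -6 − 1·7 = -13  (check: 306·2 + 46·(-13) = 14)
  q = 1: r = 2, s = -1 − 1·2 = -3, t = 7 − 1·(-13) = 20  (check: 306·(-3) + 46·20 = 2)
The row with r = 2 (the gcd) gives the Bezout coefficients s = -3, t = 20.
Result: 306 · (-3) + 46 · (20) = 2.

gcd(306, 46) = 2; s = -3, t = 20 (check: 306·(-3) + 46·20 = 2).


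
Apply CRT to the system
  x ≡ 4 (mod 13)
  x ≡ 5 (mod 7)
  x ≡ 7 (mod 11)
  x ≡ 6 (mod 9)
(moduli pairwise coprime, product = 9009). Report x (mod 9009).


Product of moduli M = 13 · 7 · 11 · 9 = 9009.
Merge one congruence at a time:
  Start: x ≡ 4 (mod 13).
  Combine with x ≡ 5 (mod 7); new modulus lcm = 91.
    Write x = 4 + 13·t and substitute into x ≡ 5 (mod 7): 13·t ≡ 5 − 4 = 1 (mod 7).
    Reduce coefficients mod 7: 6·t ≡ 1 (mod 7).
    The inverse of 6 mod 7 is 6 (since 6·6 = 36 = 5·7 + 1), so t ≡ 6·1 = 6 ≡ 6 (mod 7).
    Then x = 4 + 13·6 = 82, valid modulo lcm(13, 7) = 91: x ≡ 82 (mod 91).
  Combine with x ≡ 7 (mod 11); new modulus lcm = 1001.
    Write x = 82 + 91·t and substitute into x ≡ 7 (mod 11): 91·t ≡ 7 − 82 = -75 (mod 11).
    Reduce coefficients mod 11: 3·t ≡ 2 (mod 11).
    The inverse of 3 mod 11 is 4 (since 3·4 = 12 = 1·11 + 1), so t ≡ 4·2 = 8 ≡ 8 (mod 11).
    Then x = 82 + 91·8 = 810, valid modulo lcm(91, 11) = 1001: x ≡ 810 (mod 1001).
  Combine with x ≡ 6 (mod 9); new modulus lcm = 9009.
    Write x = 810 + 1001·t and substitute into x ≡ 6 (mod 9): 1001·t ≡ 6 − 810 = -804 (mod 9).
    Reduce coefficients mod 9: 2·t ≡ 6 (mod 9).
    The inverse of 2 mod 9 is 5 (since 2·5 = 10 = 1·9 + 1), so t ≡ 5·6 = 30 ≡ 3 (mod 9).
    Then x = 810 + 1001·3 = 3813, valid modulo lcm(1001, 9) = 9009: x ≡ 3813 (mod 9009).
Verify against each original: 3813 mod 13 = 4, 3813 mod 7 = 5, 3813 mod 11 = 7, 3813 mod 9 = 6.

x ≡ 3813 (mod 9009).


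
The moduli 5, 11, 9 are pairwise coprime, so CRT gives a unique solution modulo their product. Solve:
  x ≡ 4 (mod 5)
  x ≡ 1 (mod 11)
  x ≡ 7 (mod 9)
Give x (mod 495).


Moduli 5, 11, 9 are pairwise coprime; by CRT there is a unique solution modulo M = 5 · 11 · 9 = 495.
Solve pairwise, accumulating the modulus:
  Start with x ≡ 4 (mod 5).
  Combine with x ≡ 1 (mod 11): since gcd(5, 11) = 1, we get a unique residue mod 55.
    Write x = 4 + 5·t and substitute into x ≡ 1 (mod 11): 5·t ≡ 1 − 4 = -3 (mod 11).
    Reduce coefficients mod 11: 5·t ≡ 8 (mod 11).
    The inverse of 5 mod 11 is 9 (since 5·9 = 45 = 4·11 + 1), so t ≡ 9·8 = 72 ≡ 6 (mod 11).
    Then x = 4 + 5·6 = 34, valid modulo lcm(5, 11) = 55: x ≡ 34 (mod 55).
  Combine with x ≡ 7 (mod 9): since gcd(55, 9) = 1, we get a unique residue mod 495.
    Write x = 34 + 55·t and substitute into x ≡ 7 (mod 9): 55·t ≡ 7 − 34 = -27 (mod 9).
    Reduce coefficients mod 9: 1·t ≡ 0 (mod 9).
    So t ≡ 0 (mod 9).
    Then x = 34 + 55·0 = 34, valid modulo lcm(55, 9) = 495: x ≡ 34 (mod 495).
Verify: 34 mod 5 = 4 ✓, 34 mod 11 = 1 ✓, 34 mod 9 = 7 ✓.

x ≡ 34 (mod 495).


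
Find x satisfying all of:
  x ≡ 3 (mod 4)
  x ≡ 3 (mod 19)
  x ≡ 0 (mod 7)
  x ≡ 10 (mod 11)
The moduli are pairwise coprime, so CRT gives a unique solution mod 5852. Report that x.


Product of moduli M = 4 · 19 · 7 · 11 = 5852.
Merge one congruence at a time:
  Start: x ≡ 3 (mod 4).
  Combine with x ≡ 3 (mod 19); new modulus lcm = 76.
    Write x = 3 + 4·t and substitute into x ≡ 3 (mod 19): 4·t ≡ 3 − 3 = 0 (mod 19).
    The inverse of 4 mod 19 is 5 (since 4·5 = 20 = 1·19 + 1), so t ≡ 5·0 = 0 ≡ 0 (mod 19).
    Then x = 3 + 4·0 = 3, valid modulo lcm(4, 19) = 76: x ≡ 3 (mod 76).
  Combine with x ≡ 0 (mod 7); new modulus lcm = 532.
    Write x = 3 + 76·t and substitute into x ≡ 0 (mod 7): 76·t ≡ 0 − 3 = -3 (mod 7).
    Reduce coefficients mod 7: 6·t ≡ 4 (mod 7).
    The inverse of 6 mod 7 is 6 (since 6·6 = 36 = 5·7 + 1), so t ≡ 6·4 = 24 ≡ 3 (mod 7).
    Then x = 3 + 76·3 = 231, valid modulo lcm(76, 7) = 532: x ≡ 231 (mod 532).
  Combine with x ≡ 10 (mod 11); new modulus lcm = 5852.
    Write x = 231 + 532·t and substitute into x ≡ 10 (mod 11): 532·t ≡ 10 − 231 = -221 (mod 11).
    Reduce coefficients mod 11: 4·t ≡ 10 (mod 11).
    The inverse of 4 mod 11 is 3 (since 4·3 = 12 = 1·11 + 1), so t ≡ 3·10 = 30 ≡ 8 (mod 11).
    Then x = 231 + 532·8 = 4487, valid modulo lcm(532, 11) = 5852: x ≡ 4487 (mod 5852).
Verify against each original: 4487 mod 4 = 3, 4487 mod 19 = 3, 4487 mod 7 = 0, 4487 mod 11 = 10.

x ≡ 4487 (mod 5852).


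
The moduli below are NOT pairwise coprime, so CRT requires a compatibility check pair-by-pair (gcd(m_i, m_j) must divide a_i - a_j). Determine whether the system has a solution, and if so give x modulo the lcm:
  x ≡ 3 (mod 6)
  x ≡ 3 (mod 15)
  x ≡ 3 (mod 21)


Moduli 6, 15, 21 are not pairwise coprime, so CRT works modulo lcm(m_i) when all pairwise compatibility conditions hold.
Pairwise compatibility: gcd(m_i, m_j) must divide a_i - a_j for every pair.
Merge one congruence at a time:
  Start: x ≡ 3 (mod 6).
  Combine with x ≡ 3 (mod 15): gcd(6, 15) = 3; 3 - 3 = 0, which IS divisible by 3, so compatible.
    Write x = 3 + 6·t and substitute into x ≡ 3 (mod 15): 6·t ≡ 3 − 3 = 0 (mod 15).
    Divide the congruence (and modulus) by g = 3: 2·t ≡ 0 (mod 5).
    The inverse of 2 mod 5 is 3 (since 2·3 = 6 = 1·5 + 1), so t ≡ 3·0 = 0 ≡ 0 (mod 5).
    Then x = 3 + 6·0 = 3, valid modulo lcm(6, 15) = 30: x ≡ 3 (mod 30).
  Combine with x ≡ 3 (mod 21): gcd(30, 21) = 3; 3 - 3 = 0, which IS divisible by 3, so compatible.
    Write x = 3 + 30·t and substitute into x ≡ 3 (mod 21): 30·t ≡ 3 − 3 = 0 (mod 21).
    Divide the congruence (and modulus) by g = 3: 10·t ≡ 0 (mod 7).
    Reduce coefficients mod 7: 3·t ≡ 0 (mod 7).
    The inverse of 3 mod 7 is 5 (since 3·5 = 15 = 2·7 + 1), so t ≡ 5·0 = 0 ≡ 0 (mod 7).
    Then x = 3 + 30·0 = 3, valid modulo lcm(30, 21) = 210: x ≡ 3 (mod 210).
Verify: 3 mod 6 = 3, 3 mod 15 = 3, 3 mod 21 = 3.

x ≡ 3 (mod 210).


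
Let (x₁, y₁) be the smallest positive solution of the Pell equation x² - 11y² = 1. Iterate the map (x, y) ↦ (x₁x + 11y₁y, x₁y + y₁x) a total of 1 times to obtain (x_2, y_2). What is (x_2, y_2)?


Step 1: Find the fundamental solution (x₁, y₁) of x² - 11y² = 1.
  Expand √11 as a continued fraction. a₀ = ⌊√11⌋ = 3; iterate m_{k+1} = d_k·a_k − m_k, d_{k+1} = (11 − m_{k+1}²)/d_k, a_{k+1} = ⌊(a₀ + m_{k+1})/d_{k+1}⌋ (starting m₀ = 0, d₀ = 1), with convergents p_k = a_k·p_{k-1} + p_{k-2}, q_k = a_k·q_{k-1} + q_{k-2} (p₋₁ = 1, q₋₁ = 0):
  k = 0: a₀ = 3; p₀/q₀ = 3/1; p₀² − 11·q₀² = 9 − 11 = -2.
  k = 1: m = 3, d = 2, a = ⌊(3 + 3)/2⌋ = 3; p/q = (3·3 + 1)/(3·1 + 0) = 10/3; p² − 11·q² = 100 − 99 = 1.
  The first convergent with p² − 11·q² = 1 gives the fundamental solution (x₁, y₁) = (10, 3).
Step 2: Apply the recurrence (x_{n+1}, y_{n+1}) = (x₁x_n + 11y₁y_n, x₁y_n + y₁x_n) repeatedly.
  From (x_1, y_1) = (10, 3): x_2 = 10·10 + 11·3·3 = 199; y_2 = 10·3 + 3·10 = 60.
Step 3: Verify x_2² - 11·y_2² = 39601 - 39600 = 1 (should be 1). ✓

(x_1, y_1) = (10, 3); (x_2, y_2) = (199, 60).


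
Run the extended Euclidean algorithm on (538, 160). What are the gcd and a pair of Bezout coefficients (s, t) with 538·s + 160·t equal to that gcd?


Euclidean algorithm on (538, 160) — divide until remainder is 0:
  538 = 3 · 160 + 58
  160 = 2 · 58 + 44
  58 = 1 · 44 + 14
  44 = 3 · 14 + 2
  14 = 7 · 2 + 0
gcd(538, 160) = 2.
Track Bezout coefficients alongside the remainders: start with r₀ = 538 = a·1 + b·0 (s = 1, t = 0) and r₁ = 160 = a·0 + b·1 (s = 0, t = 1); each new remainder r_{k+1} = r_{k-1} − q_k·r_k inherits s_{k+1} = s_{k-1} − q_k·s_k, t_{k+1} = t_{k-1} − q_k·t_k, so r_k = a·s_k + b·t_k at every step:
  q = 3: r = 58, s = 1 − 3·0 = 1, t = 0 − 3·1 = -3  (check: 538·1 + 160·(-3) = 58)
  q = 2: r = 44, s = 0 − 2·1 = -2, t = 1 − 2·(-3) = 7  (check: 538·(-2) + 160·7 = 44)
  q = 1: r = 14, s = 1 − 1·(-2) = 3, t = -3 − 1·7 = -10  (check: 538·3 + 160·(-10) = 14)
  q = 3: r = 2, s = -2 − 3·3 = -11, t = 7 − 3·(-10) = 37  (check: 538·(-11) + 160·37 = 2)
The row with r = 2 (the gcd) gives the Bezout coefficients s = -11, t = 37.
Result: 538 · (-11) + 160 · (37) = 2.

gcd(538, 160) = 2; s = -11, t = 37 (check: 538·(-11) + 160·37 = 2).


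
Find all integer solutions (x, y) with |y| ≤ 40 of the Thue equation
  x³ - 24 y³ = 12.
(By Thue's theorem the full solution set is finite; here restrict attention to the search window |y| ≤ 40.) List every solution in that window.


The equation is x³ - 24y³ = 12. For fixed y, x³ = 24·y³ + 12, so a solution requires the RHS to be a perfect cube.
Strategy: iterate y from -40 to 40, compute RHS = 24·y³ + 12, and check whether it is a (positive or negative) perfect cube.
Check small values of y:
  y = 0: RHS = 12 is not a perfect cube.
  y = 1: RHS = 36 is not a perfect cube.
  y = -1: RHS = -12 is not a perfect cube.
  y = 2: RHS = 204 is not a perfect cube.
  y = -2: RHS = -180 is not a perfect cube.
  y = 3: RHS = 660 is not a perfect cube.
  y = -3: RHS = -636 is not a perfect cube.
Continuing the search up to |y| = 40 finds no solutions either.
No (x, y) in the scanned range satisfies the equation.

No integer solutions with |y| ≤ 40.


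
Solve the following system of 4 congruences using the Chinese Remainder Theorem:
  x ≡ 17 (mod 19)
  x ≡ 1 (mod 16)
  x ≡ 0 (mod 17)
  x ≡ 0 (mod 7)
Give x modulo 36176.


Product of moduli M = 19 · 16 · 17 · 7 = 36176.
Merge one congruence at a time:
  Start: x ≡ 17 (mod 19).
  Combine with x ≡ 1 (mod 16); new modulus lcm = 304.
    Write x = 17 + 19·t and substitute into x ≡ 1 (mod 16): 19·t ≡ 1 − 17 = -16 (mod 16).
    Reduce coefficients mod 16: 3·t ≡ 0 (mod 16).
    The inverse of 3 mod 16 is 11 (since 3·11 = 33 = 2·16 + 1), so t ≡ 11·0 = 0 ≡ 0 (mod 16).
    Then x = 17 + 19·0 = 17, valid modulo lcm(19, 16) = 304: x ≡ 17 (mod 304).
  Combine with x ≡ 0 (mod 17); new modulus lcm = 5168.
    Write x = 17 + 304·t and substitute into x ≡ 0 (mod 17): 304·t ≡ 0 − 17 = -17 (mod 17).
    Reduce coefficients mod 17: 15·t ≡ 0 (mod 17).
    The inverse of 15 mod 17 is 8 (since 15·8 = 120 = 7·17 + 1), so t ≡ 8·0 = 0 ≡ 0 (mod 17).
    Then x = 17 + 304·0 = 17, valid modulo lcm(304, 17) = 5168: x ≡ 17 (mod 5168).
  Combine with x ≡ 0 (mod 7); new modulus lcm = 36176.
    Write x = 17 + 5168·t and substitute into x ≡ 0 (mod 7): 5168·t ≡ 0 − 17 = -17 (mod 7).
    Reduce coefficients mod 7: 2·t ≡ 4 (mod 7).
    The inverse of 2 mod 7 is 4 (since 2·4 = 8 = 1·7 + 1), so t ≡ 4·4 = 16 ≡ 2 (mod 7).
    Then x = 17 + 5168·2 = 10353, valid modulo lcm(5168, 7) = 36176: x ≡ 10353 (mod 36176).
Verify against each original: 10353 mod 19 = 17, 10353 mod 16 = 1, 10353 mod 17 = 0, 10353 mod 7 = 0.

x ≡ 10353 (mod 36176).


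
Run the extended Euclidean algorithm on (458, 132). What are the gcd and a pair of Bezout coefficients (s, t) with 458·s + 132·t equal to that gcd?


Euclidean algorithm on (458, 132) — divide until remainder is 0:
  458 = 3 · 132 + 62
  132 = 2 · 62 + 8
  62 = 7 · 8 + 6
  8 = 1 · 6 + 2
  6 = 3 · 2 + 0
gcd(458, 132) = 2.
Track Bezout coefficients alongside the remainders: start with r₀ = 458 = a·1 + b·0 (s = 1, t = 0) and r₁ = 132 = a·0 + b·1 (s = 0, t = 1); each new remainder r_{k+1} = r_{k-1} − q_k·r_k inherits s_{k+1} = s_{k-1} − q_k·s_k, t_{k+1} = t_{k-1} − q_k·t_k, so r_k = a·s_k + b·t_k at every step:
  q = 3: r = 62, s = 1 − 3·0 = 1, t = 0 − 3·1 = -3  (check: 458·1 + 132·(-3) = 62)
  q = 2: r = 8, s = 0 − 2·1 = -2, t = 1 − 2·(-3) = 7  (check: 458·(-2) + 132·7 = 8)
  q = 7: r = 6, s = 1 − 7·(-2) = 15, t = -3 − 7·7 = -52  (check: 458·15 + 132·(-52) = 6)
  q = 1: r = 2, s = -2 − 1·15 = -17, t = 7 − 1·(-52) = 59  (check: 458·(-17) + 132·59 = 2)
The row with r = 2 (the gcd) gives the Bezout coefficients s = -17, t = 59.
Result: 458 · (-17) + 132 · (59) = 2.

gcd(458, 132) = 2; s = -17, t = 59 (check: 458·(-17) + 132·59 = 2).


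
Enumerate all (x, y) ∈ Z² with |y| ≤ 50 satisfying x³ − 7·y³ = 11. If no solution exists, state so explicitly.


The equation is x³ - 7y³ = 11. For fixed y, x³ = 7·y³ + 11, so a solution requires the RHS to be a perfect cube.
Strategy: iterate y from -50 to 50, compute RHS = 7·y³ + 11, and check whether it is a (positive or negative) perfect cube.
Check small values of y:
  y = 0: RHS = 11 is not a perfect cube.
  y = 1: RHS = 18 is not a perfect cube.
  y = -1: RHS = 4 is not a perfect cube.
  y = 2: RHS = 67 is not a perfect cube.
  y = -2: RHS = -45 is not a perfect cube.
  y = 3: RHS = 200 is not a perfect cube.
  y = -3: RHS = -178 is not a perfect cube.
Continuing the search up to |y| = 50 finds no solutions either.
No (x, y) in the scanned range satisfies the equation.

No integer solutions with |y| ≤ 50.


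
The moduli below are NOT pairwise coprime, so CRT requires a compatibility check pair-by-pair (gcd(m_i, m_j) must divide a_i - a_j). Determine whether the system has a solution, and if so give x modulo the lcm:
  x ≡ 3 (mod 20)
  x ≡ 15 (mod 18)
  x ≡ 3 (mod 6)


Moduli 20, 18, 6 are not pairwise coprime, so CRT works modulo lcm(m_i) when all pairwise compatibility conditions hold.
Pairwise compatibility: gcd(m_i, m_j) must divide a_i - a_j for every pair.
Merge one congruence at a time:
  Start: x ≡ 3 (mod 20).
  Combine with x ≡ 15 (mod 18): gcd(20, 18) = 2; 15 - 3 = 12, which IS divisible by 2, so compatible.
    Write x = 3 + 20·t and substitute into x ≡ 15 (mod 18): 20·t ≡ 15 − 3 = 12 (mod 18).
    Divide the congruence (and modulus) by g = 2: 10·t ≡ 6 (mod 9).
    Reduce coefficients mod 9: 1·t ≡ 6 (mod 9).
    So t ≡ 6 (mod 9).
    Then x = 3 + 20·6 = 123, valid modulo lcm(20, 18) = 180: x ≡ 123 (mod 180).
  Combine with x ≡ 3 (mod 6): gcd(180, 6) = 6; 3 - 123 = -120, which IS divisible by 6, so compatible.
    Write x = 123 + 180·t and substitute into x ≡ 3 (mod 6): 180·t ≡ 3 − 123 = -120 (mod 6).
    Divide the congruence (and modulus) by g = 6: 30·t ≡ -20 (mod 1).
    Modulo 1 every t works; take t = 0.
    Then x = 123 + 180·0 = 123, valid modulo lcm(180, 6) = 180: x ≡ 123 (mod 180).
Verify: 123 mod 20 = 3, 123 mod 18 = 15, 123 mod 6 = 3.

x ≡ 123 (mod 180).
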